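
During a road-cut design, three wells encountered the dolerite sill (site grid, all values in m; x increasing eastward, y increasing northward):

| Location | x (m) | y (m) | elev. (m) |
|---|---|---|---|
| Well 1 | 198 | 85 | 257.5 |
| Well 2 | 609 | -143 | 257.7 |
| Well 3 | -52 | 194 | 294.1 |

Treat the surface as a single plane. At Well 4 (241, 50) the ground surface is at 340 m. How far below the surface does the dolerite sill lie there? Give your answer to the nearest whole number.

69 m

Two edge vectors: Well 1→Well 2 = (411, -228, 0.2), Well 1→Well 3 = (-250, 109, 36.6).
Normal n = (Well 1→Well 2) × (Well 1→Well 3) = (-8366.6, -15092.6, -12201).
So ∂z/∂x = −n_x/n_z = −0.68573 and ∂z/∂y = −n_y/n_z = −1.23700.
Intercept c from Well 1: 257.5 + 135.77 + 105.14 = 498.42.
At (241, 50): z_contact = −165.3 − 61.8 + 498.42 = 271.3 m.
Depth below ground = 340 − 271.3 = 69 m.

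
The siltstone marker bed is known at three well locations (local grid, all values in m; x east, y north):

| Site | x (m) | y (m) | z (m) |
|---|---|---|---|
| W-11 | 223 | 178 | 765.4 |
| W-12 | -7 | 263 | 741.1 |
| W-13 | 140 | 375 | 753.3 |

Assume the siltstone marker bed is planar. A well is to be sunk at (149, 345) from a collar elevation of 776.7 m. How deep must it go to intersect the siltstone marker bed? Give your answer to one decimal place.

21.9 m

Two edge vectors: W-11→W-12 = (-230, 85, -24.3), W-11→W-13 = (-83, 197, -12.1).
Normal n = (W-11→W-12) × (W-11→W-13) = (3758.6, -766.1, -38255).
So ∂z/∂x = −n_x/n_z = 0.09825 and ∂z/∂y = −n_y/n_z = −0.02003.
Intercept c from W-11: 765.4 − 21.91 + 3.56 = 747.05.
At (149, 345): z_contact = 14.64 − 6.91 + 747.05 = 754.79 m.
Depth below ground = 776.7 − 754.79 = 21.9 m.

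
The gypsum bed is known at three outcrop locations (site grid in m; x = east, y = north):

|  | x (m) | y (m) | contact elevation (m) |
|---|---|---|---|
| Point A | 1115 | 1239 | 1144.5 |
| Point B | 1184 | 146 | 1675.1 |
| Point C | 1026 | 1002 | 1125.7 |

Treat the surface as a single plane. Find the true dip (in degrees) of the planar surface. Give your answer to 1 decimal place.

Two edge vectors: Point A→Point B = (69, -1093, 530.6), Point A→Point C = (-89, -237, -18.8).
Normal n = (Point A→Point B) × (Point A→Point C) = (146300.6, -45926.2, -113630).
So ∂z/∂x = −n_x/n_z = 1.28752 and ∂z/∂y = −n_y/n_z = −0.40417.
Gradient magnitude |∇z| = √(a² + b²) = √(1.65770 + 0.16336) = 1.34947.
True dip = arctan(1.34947) = 53.5°, dipping toward WNW (azimuth ≈ 287°).

53.5°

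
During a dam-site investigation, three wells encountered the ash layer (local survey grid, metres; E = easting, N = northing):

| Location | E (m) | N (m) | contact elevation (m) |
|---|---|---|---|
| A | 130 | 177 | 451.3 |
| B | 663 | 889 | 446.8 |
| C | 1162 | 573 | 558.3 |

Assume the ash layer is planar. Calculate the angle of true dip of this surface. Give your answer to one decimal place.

Let the plane be z = a·E + b·N + c.
B−A: 533a + 712b = −4.5;  C−A: 1032a + 396b = 107.
Solving gives a = 0.14887, b = −0.11776.
Gradient magnitude |∇z| = √(a² + b²) = √(0.02216 + 0.01387) = 0.18982.
True dip = arctan(0.18982) = 10.7°, dipping toward NW (azimuth ≈ 308°).

10.7°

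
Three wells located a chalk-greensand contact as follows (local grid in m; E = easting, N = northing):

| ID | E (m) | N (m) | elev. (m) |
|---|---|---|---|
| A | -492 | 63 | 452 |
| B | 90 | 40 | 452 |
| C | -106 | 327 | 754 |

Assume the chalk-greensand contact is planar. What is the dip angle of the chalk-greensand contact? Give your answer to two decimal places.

Let the plane be z = a·E + b·N + c.
B−A: 582a − 23b = 0;  C−A: 386a + 264b = 302.
Solving gives a = 0.04274, b = 1.08145.
Gradient magnitude |∇z| = √(a² + b²) = √(0.00183 + 1.16954) = 1.08230.
True dip = arctan(1.08230) = 47.26°, dipping toward S (azimuth ≈ 182°).

47.26°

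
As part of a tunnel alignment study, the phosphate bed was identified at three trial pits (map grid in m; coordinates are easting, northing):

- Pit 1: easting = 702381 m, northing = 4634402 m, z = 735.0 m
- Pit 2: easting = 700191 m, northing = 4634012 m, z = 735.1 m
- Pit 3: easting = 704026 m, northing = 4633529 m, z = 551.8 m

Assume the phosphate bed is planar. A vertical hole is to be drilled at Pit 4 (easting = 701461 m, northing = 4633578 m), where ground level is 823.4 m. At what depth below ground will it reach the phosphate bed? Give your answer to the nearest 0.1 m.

192.0 m

Let the plane be z = a·easting + b·northing + c.
Pit 2−Pit 1: −2190a − 390b = 0.1;  Pit 3−Pit 1: 1645a − 873b = −183.2.
Solving gives a = −0.028015485, b = 0.157061314.
Then c = 735 − a·702381 − b·4634402 = −707472.72.
At (701461, 4633578): z_contact = −19651.77 + 727755.85 − 707472.72 = 631.36 m.
Depth below ground = 823.4 − 631.36 = 192.0 m.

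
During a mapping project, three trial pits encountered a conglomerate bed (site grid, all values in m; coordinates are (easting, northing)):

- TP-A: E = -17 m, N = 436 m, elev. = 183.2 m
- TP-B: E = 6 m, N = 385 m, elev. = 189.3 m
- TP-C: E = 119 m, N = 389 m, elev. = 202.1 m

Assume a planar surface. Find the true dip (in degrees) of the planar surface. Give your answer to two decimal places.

7.63°

Let the plane be z = a·E + b·N + c.
TP-B−TP-A: 23a − 51b = 6.1;  TP-C−TP-A: 136a − 47b = 18.9.
Solving gives a = 0.11566, b = −0.06745.
Gradient magnitude |∇z| = √(a² + b²) = √(0.01338 + 0.00455) = 0.13389.
True dip = arctan(0.13389) = 7.63°, dipping toward WNW (azimuth ≈ 300°).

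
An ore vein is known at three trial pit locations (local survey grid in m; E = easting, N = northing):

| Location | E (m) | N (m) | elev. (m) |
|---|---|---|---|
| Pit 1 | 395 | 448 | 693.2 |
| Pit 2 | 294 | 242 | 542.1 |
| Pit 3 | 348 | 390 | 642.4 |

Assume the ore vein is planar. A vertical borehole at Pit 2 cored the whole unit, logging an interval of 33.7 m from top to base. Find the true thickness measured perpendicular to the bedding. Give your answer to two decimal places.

27.86 m

Let the plane be z = a·E + b·N + c.
Pit 2−Pit 1: −101a − 206b = −151.1;  Pit 3−Pit 1: −47a − 58b = −50.8.
Solving gives a = 0.44482, b = 0.51540.
|∇z| = √(a²+b²) = 0.68081, so dip δ = arctan(0.68081) = 34.25°.
True thickness = vertical thickness × cos δ = 33.7 × cos 34.25° = 27.86 m.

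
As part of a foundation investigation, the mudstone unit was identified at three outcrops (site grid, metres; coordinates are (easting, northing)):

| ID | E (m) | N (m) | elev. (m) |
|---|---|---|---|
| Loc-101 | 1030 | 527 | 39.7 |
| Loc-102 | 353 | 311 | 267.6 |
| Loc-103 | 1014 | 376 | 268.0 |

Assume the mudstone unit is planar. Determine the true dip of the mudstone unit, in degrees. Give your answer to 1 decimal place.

Let the plane be z = a·E + b·N + c.
Loc-102−Loc-101: −677a − 216b = 227.9;  Loc-103−Loc-101: −16a − 151b = 228.3.
Solving gives a = 0.15085, b = −1.52790.
Gradient magnitude |∇z| = √(a² + b²) = √(0.02276 + 2.33449) = 1.53533.
True dip = arctan(1.53533) = 56.9°, dipping toward N (azimuth ≈ 354°).

56.9°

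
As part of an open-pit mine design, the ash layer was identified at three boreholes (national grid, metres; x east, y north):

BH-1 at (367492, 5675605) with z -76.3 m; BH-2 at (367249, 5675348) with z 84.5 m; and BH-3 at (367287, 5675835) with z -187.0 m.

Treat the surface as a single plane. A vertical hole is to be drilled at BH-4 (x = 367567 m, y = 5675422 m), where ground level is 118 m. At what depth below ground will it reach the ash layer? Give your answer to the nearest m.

Let the plane be z = a·x + b·y + c.
BH-2−BH-1: −243a − 257b = 160.8;  BH-3−BH-1: −205a + 230b = −110.7.
Solving gives a = −0.07860097, b = −0.55136173.
Then c = -76.3 − a·367492 − b·5675605 = 3158120.33.
At (367567, 5675422): z_contact = −28891.1 − 3129210.5 + 3158120.33 = 18.7 m.
Depth below ground = 118 − 18.7 = 99 m.

99 m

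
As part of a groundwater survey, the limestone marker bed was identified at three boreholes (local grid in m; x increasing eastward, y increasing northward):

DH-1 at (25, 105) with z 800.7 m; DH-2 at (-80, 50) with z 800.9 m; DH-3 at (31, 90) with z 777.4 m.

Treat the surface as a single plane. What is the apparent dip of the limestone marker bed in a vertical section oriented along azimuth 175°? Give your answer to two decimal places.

Two edge vectors: DH-1→DH-2 = (-105, -55, 0.2), DH-1→DH-3 = (6, -15, -23.3).
Normal n = (DH-1→DH-2) × (DH-1→DH-3) = (1284.5, -2445.3, 1905).
So ∂z/∂x = −n_x/n_z = −0.67428 and ∂z/∂y = −n_y/n_z = 1.28362.
Unit vector along 175° is (sin 175°, cos 175°) = (0.0872, -0.9962).
Slope in that direction = a·(0.0872) + b·(-0.9962) = −1.33750.
Apparent dip = arctan|1.33750| = 53.22° (true dip is 55.4°, so apparent ≤ true as expected).

53.22°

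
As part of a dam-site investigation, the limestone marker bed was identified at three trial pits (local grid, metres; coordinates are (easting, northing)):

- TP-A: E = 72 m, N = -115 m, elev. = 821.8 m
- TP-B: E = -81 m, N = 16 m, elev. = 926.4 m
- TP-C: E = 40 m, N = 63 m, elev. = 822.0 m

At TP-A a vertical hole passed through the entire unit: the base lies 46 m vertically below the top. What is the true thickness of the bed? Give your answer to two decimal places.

Two edge vectors: TP-A→TP-B = (-153, 131, 104.6), TP-A→TP-C = (-32, 178, 0.2).
Normal n = (TP-A→TP-B) × (TP-A→TP-C) = (-18592.6, -3316.6, -23042).
So ∂z/∂E = −n_x/n_z = −0.80690 and ∂z/∂N = −n_y/n_z = −0.14394.
|∇z| = √(a²+b²) = 0.81964, so dip δ = arctan(0.81964) = 39.34°.
True thickness = vertical thickness × cos δ = 46 × cos 39.34° = 35.58 m.

35.58 m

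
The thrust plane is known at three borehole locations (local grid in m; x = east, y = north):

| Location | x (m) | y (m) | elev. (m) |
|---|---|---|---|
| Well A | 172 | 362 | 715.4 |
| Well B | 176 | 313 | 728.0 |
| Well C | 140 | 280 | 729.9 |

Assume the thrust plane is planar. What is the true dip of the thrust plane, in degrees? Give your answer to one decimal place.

Two edge vectors: Well A→Well B = (4, -49, 12.6), Well A→Well C = (-32, -82, 14.5).
Normal n = (Well A→Well B) × (Well A→Well C) = (322.7, -461.2, -1896).
So ∂z/∂x = −n_x/n_z = 0.17020 and ∂z/∂y = −n_y/n_z = −0.24325.
Gradient magnitude |∇z| = √(a² + b²) = √(0.02897 + 0.05917) = 0.29688.
True dip = arctan(0.29688) = 16.5°, dipping toward NW (azimuth ≈ 325°).

16.5°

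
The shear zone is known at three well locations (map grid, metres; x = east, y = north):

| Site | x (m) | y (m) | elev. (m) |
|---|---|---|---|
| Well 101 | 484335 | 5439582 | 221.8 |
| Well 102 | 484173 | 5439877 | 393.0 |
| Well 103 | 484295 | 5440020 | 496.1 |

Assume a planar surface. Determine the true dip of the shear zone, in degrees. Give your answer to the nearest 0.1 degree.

Let the plane be z = a·x + b·y + c.
Well 102−Well 101: −162a + 295b = 171.2;  Well 103−Well 101: −40a + 438b = 274.3.
Solving gives a = 0.10029, b = 0.63541.
Gradient magnitude |∇z| = √(a² + b²) = √(0.01006 + 0.40375) = 0.64328.
True dip = arctan(0.64328) = 32.8°, dipping toward S (azimuth ≈ 189°).

32.8°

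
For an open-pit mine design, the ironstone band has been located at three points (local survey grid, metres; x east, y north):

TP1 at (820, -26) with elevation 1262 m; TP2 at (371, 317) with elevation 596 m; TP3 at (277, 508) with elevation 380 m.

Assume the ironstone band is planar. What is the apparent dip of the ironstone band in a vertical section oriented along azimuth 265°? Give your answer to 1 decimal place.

Two edge vectors: TP1→TP2 = (-449, 343, -666), TP1→TP3 = (-543, 534, -882).
Normal n = (TP1→TP2) × (TP1→TP3) = (53118, -34380, -53517).
So ∂z/∂x = −n_x/n_z = 0.99254 and ∂z/∂y = −n_y/n_z = −0.64241.
Unit vector along 265° is (sin 265°, cos 265°) = (-0.9962, -0.0872).
Slope in that direction = a·(-0.9962) + b·(-0.0872) = −0.93278.
Apparent dip = arctan|0.93278| = 43.0° (true dip is 49.8°, so apparent ≤ true as expected).

43.0°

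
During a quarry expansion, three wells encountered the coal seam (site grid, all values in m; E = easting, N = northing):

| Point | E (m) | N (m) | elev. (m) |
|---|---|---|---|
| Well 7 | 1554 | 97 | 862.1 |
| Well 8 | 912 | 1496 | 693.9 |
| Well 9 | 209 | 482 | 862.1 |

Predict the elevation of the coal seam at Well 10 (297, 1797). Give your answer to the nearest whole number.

Let the plane be z = a·E + b·N + c.
Well 8−Well 7: −642a + 1399b = −168.2;  Well 9−Well 7: −1345a + 385b = 0.
Solving gives a = −0.03962, b = −0.13841.
Then c = 862.1 − a·1554 − b·97 = 937.09.
At (297, 1797): z = −11.8 − 248.7 + 937.09 = 676.6 m.

677 m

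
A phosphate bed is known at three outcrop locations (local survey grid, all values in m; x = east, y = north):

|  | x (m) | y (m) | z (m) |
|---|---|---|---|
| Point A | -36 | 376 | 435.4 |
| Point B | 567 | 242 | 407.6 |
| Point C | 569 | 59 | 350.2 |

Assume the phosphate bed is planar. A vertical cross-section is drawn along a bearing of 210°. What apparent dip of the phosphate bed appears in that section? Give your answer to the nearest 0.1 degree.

15.8°

Let the plane be z = a·x + b·y + c.
Point B−Point A: 603a − 134b = −27.8;  Point C−Point A: 605a − 317b = −85.2.
Solving gives a = 0.02366, b = 0.31392.
Unit vector along 210° is (sin 210°, cos 210°) = (-0.5000, -0.8660).
Slope in that direction = a·(-0.5000) + b·(-0.8660) = −0.28369.
Apparent dip = arctan|0.28369| = 15.8° (true dip is 17.5°, so apparent ≤ true as expected).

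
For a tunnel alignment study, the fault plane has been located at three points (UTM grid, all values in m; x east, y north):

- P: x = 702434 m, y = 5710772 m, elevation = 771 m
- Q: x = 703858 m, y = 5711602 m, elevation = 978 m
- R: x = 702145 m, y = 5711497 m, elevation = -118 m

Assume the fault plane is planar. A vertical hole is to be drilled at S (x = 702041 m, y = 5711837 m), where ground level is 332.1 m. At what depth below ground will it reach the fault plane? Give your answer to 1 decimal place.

Two edge vectors: P→Q = (1424, 830, 207), P→R = (-289, 725, -889).
Normal n = (P→Q) × (P→R) = (-887945, 1206113, 1272270).
So ∂z/∂x = −n_x/n_z = 0.697921825 and ∂z/∂y = −n_y/n_z = −0.948000817.
Intercept c from P: 771 − 490244.02 + 5413816.52 = 4924343.51.
At (702041, 5711837): z_contact = 489969.74 − 5414826.15 + 4924343.51 = -512.90 m.
Depth below ground = 332.1 − (-512.90) = 845.0 m.

845.0 m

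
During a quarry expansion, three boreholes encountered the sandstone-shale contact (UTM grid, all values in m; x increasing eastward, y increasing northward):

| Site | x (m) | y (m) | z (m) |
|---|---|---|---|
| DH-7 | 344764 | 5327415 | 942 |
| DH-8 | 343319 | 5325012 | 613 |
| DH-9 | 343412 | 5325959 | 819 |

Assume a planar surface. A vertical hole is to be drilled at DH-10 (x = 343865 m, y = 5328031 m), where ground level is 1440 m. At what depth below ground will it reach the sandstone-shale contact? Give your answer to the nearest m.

Let the plane be z = a·x + b·y + c.
DH-8−DH-7: −1445a − 2403b = −329;  DH-9−DH-7: −1352a − 1456b = −123.
Solving gives a = −0.16023166, b = 0.23326457.
Then c = 942 − a·344764 − b·5327415 = −1186513.04.
At (343865, 5328031): z_contact = −55098.1 + 1242840.8 − 1186513.04 = 1229.7 m.
Depth below ground = 1440 − 1229.7 = 210 m.

210 m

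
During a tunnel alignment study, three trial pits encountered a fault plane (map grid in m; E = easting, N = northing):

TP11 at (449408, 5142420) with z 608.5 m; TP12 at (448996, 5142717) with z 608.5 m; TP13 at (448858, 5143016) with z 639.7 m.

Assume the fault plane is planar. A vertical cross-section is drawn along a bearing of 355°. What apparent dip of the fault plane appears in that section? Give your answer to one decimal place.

8.3°

Two edge vectors: TP11→TP12 = (-412, 297, 0), TP11→TP13 = (-550, 596, 31.2).
Normal n = (TP11→TP12) × (TP11→TP13) = (9266.4, 12854.4, -82202).
So ∂z/∂E = −n_x/n_z = 0.11273 and ∂z/∂N = −n_y/n_z = 0.15638.
Unit vector along 355° is (sin 355°, cos 355°) = (-0.0872, 0.9962).
Slope in that direction = a·(-0.0872) + b·(0.9962) = 0.14596.
Apparent dip = arctan|0.14596| = 8.3° (true dip is 10.9°, so apparent ≤ true as expected).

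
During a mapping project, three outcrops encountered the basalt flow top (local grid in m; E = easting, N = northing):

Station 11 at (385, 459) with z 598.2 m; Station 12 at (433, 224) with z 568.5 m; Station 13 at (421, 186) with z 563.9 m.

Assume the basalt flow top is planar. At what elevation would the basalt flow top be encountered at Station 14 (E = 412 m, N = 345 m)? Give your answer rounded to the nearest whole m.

Two edge vectors: Station 11→Station 12 = (48, -235, -29.7), Station 11→Station 13 = (36, -273, -34.3).
Normal n = (Station 11→Station 12) × (Station 11→Station 13) = (-47.6, 577.2, -4644).
So ∂z/∂E = −n_x/n_z = −0.01025 and ∂z/∂N = −n_y/n_z = 0.12429.
Intercept c from Station 11: 598.2 + 3.95 − 57.05 = 545.10.
At (412, 345): z = −4.2 + 42.9 + 545.10 = 583.8 m.

584 m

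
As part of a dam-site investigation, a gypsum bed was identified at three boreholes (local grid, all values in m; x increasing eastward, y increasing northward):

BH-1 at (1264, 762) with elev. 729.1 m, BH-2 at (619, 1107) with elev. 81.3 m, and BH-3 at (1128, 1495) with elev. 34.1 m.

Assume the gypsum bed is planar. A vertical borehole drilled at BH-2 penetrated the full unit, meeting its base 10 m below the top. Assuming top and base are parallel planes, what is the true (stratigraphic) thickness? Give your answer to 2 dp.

7.04 m

Let the plane be z = a·x + b·y + c.
BH-2−BH-1: −645a + 345b = −647.8;  BH-3−BH-1: −136a + 733b = −695.
Solving gives a = 0.55196, b = −0.84575.
|∇z| = √(a²+b²) = 1.00993, so dip δ = arctan(1.00993) = 45.28°.
True thickness = vertical thickness × cos δ = 10 × cos 45.28° = 7.04 m.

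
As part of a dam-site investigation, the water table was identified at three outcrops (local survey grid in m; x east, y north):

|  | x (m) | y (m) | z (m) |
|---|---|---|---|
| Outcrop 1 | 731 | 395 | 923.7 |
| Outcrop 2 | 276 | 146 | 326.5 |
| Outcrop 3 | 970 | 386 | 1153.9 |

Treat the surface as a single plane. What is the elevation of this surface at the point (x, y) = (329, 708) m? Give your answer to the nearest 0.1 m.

Let the plane be z = a·x + b·y + c.
Outcrop 2−Outcrop 1: −455a − 249b = −597.2;  Outcrop 3−Outcrop 1: 239a − 9b = 230.2.
Solving gives a = 0.98567, b = 0.59727.
Then c = 923.7 − a·731 − b·395 = −32.75.
At (329, 708): z = 324.3 + 422.9 − 32.75 = 714.4 m.

714.4 m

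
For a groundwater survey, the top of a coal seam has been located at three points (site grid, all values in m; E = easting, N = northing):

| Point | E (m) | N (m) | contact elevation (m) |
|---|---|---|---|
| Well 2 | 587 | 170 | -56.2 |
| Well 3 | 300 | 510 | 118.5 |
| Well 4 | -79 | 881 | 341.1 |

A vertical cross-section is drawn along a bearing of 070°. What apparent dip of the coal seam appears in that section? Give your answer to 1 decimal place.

Two edge vectors: Well 2→Well 3 = (-287, 340, 174.7), Well 2→Well 4 = (-666, 711, 397.3).
Normal n = (Well 2→Well 3) × (Well 2→Well 4) = (10870.3, -2325.1, 22383).
So ∂z/∂E = −n_x/n_z = −0.48565 and ∂z/∂N = −n_y/n_z = 0.10388.
Unit vector along 070° is (sin 70°, cos 70°) = (0.9397, 0.3420).
Slope in that direction = a·(0.9397) + b·(0.3420) = −0.42083.
Apparent dip = arctan|0.42083| = 22.8° (true dip is 26.4°, so apparent ≤ true as expected).

22.8°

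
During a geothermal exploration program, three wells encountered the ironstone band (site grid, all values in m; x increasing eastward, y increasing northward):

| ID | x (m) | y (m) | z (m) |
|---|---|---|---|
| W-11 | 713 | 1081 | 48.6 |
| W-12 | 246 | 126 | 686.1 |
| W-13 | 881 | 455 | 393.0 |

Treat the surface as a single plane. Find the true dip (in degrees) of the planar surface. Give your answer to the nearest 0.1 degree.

31.5°

Let the plane be z = a·x + b·y + c.
W-12−W-11: −467a − 955b = 637.5;  W-13−W-11: 168a − 626b = 344.4.
Solving gives a = −0.15498, b = −0.59175.
Gradient magnitude |∇z| = √(a² + b²) = √(0.02402 + 0.35017) = 0.61171.
True dip = arctan(0.61171) = 31.5°, dipping toward NNE (azimuth ≈ 015°).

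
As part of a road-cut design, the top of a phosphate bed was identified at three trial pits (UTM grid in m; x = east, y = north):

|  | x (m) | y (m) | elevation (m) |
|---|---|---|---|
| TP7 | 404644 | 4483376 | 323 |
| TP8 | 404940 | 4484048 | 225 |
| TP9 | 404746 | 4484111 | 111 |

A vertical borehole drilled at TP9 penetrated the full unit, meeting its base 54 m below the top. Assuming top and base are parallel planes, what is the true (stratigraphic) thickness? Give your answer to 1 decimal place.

Let the plane be z = a·x + b·y + c.
TP8−TP7: 296a + 672b = −98;  TP9−TP7: 102a + 735b = −212.
Solving gives a = 0.47266, b = −0.35403.
|∇z| = √(a²+b²) = 0.59055, so dip δ = arctan(0.59055) = 30.56°.
True thickness = vertical thickness × cos δ = 54 × cos 30.56° = 46.5 m.

46.5 m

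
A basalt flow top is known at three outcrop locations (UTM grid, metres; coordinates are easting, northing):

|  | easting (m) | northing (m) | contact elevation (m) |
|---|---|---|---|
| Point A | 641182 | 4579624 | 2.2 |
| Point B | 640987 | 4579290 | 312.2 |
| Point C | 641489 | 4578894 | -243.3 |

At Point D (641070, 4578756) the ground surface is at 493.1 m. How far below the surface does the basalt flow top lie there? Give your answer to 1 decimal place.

Two edge vectors: Point A→Point B = (-195, -334, 310), Point A→Point C = (307, -730, -245.5).
Normal n = (Point A→Point B) × (Point A→Point C) = (308297, 47297.5, 244888).
So ∂z/∂easting = −n_x/n_z = −1.258930613 and ∂z/∂northing = −n_y/n_z = −0.193139313.
Intercept c from Point A: 2.2 + 807203.65 + 884505.43 = 1691711.28.
At (641070, 4578756): z_contact = −807062.65 − 884337.79 + 1691711.28 = 310.85 m.
Depth below ground = 493.1 − 310.85 = 182.3 m.

182.3 m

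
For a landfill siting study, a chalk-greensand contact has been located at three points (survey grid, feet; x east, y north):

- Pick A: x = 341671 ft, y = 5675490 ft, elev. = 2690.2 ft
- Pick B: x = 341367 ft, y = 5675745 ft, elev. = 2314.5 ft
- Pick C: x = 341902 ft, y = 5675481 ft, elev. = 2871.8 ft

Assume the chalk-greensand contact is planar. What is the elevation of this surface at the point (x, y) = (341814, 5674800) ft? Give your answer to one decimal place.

Let the plane be z = a·x + b·y + c.
Pick B−Pick A: −304a + 255b = −375.7;  Pick C−Pick A: 231a − 9b = 181.6.
Solving gives a = 0.764241842, b = −0.562237177.
Then c = 2690.2 − a·341671 − b·5675490 = 2932542.40.
At (341814, 5674800): z = 261228.6 − 3190583.5 + 2932542.40 = 3187.4 ft.

3187.4 ft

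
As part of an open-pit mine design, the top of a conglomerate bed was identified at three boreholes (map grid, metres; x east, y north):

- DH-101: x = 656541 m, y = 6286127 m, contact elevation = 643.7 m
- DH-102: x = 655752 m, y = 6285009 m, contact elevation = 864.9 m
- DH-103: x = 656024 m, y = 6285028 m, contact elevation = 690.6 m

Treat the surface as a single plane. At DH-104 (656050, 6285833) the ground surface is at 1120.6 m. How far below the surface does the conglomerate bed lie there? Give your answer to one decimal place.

231.8 m

Two edge vectors: DH-101→DH-102 = (-789, -1118, 221.2), DH-101→DH-103 = (-517, -1099, 46.9).
Normal n = (DH-101→DH-102) × (DH-101→DH-103) = (190664.6, -77356.3, 289105).
So ∂z/∂x = −n_x/n_z = −0.659499490 and ∂z/∂y = −n_y/n_z = 0.267571644.
Intercept c from DH-101: 643.7 + 432988.45 − 1681989.33 = −1248357.18.
At (656050, 6285833): z_contact = −432664.64 + 1681910.67 − 1248357.18 = 888.85 m.
Depth below ground = 1120.6 − 888.85 = 231.8 m.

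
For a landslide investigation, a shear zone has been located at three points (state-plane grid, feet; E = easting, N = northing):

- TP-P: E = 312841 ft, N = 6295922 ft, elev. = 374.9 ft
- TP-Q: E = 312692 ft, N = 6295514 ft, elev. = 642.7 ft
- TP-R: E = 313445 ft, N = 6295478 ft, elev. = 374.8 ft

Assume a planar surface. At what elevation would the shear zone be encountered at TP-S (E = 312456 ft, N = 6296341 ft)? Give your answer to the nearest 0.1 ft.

Let the plane be z = a·E + b·N + c.
TP-Q−TP-P: −149a − 408b = 267.8;  TP-R−TP-P: 604a − 444b = −0.1.
Solving gives a = −0.380513647, b = −0.517410457.
Then c = 374.9 − a·312841 − b·6295922 = 3376991.05.
At (312456, 6296341): z = −118893.8 − 3257792.7 + 3376991.05 = 304.6 ft.

304.6 ft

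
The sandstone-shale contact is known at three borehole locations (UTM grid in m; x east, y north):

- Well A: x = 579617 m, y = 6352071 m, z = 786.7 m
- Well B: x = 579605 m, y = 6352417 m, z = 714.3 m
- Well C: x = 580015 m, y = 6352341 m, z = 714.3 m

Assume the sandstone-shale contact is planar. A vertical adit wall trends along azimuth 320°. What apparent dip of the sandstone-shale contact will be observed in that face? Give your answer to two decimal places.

Two edge vectors: Well A→Well B = (-12, 346, -72.4), Well A→Well C = (398, 270, -72.4).
Normal n = (Well A→Well B) × (Well A→Well C) = (-5502.4, -29684, -140948).
So ∂z/∂x = −n_x/n_z = −0.03904 and ∂z/∂y = −n_y/n_z = −0.21060.
Unit vector along 320° is (sin 320°, cos 320°) = (-0.6428, 0.7660).
Slope in that direction = a·(-0.6428) + b·(0.7660) = −0.13624.
Apparent dip = arctan|0.13624| = 7.76° (true dip is 12.1°, so apparent ≤ true as expected).

7.76°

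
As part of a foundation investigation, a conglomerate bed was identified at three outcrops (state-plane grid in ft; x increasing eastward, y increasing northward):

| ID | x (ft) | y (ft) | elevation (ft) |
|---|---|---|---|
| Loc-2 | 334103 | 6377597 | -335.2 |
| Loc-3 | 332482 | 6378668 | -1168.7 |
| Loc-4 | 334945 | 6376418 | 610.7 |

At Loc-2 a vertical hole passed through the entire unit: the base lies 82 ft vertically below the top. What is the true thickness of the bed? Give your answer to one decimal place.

Two edge vectors: Loc-2→Loc-3 = (-1621, 1071, -833.5), Loc-2→Loc-4 = (842, -1179, 945.9).
Normal n = (Loc-2→Loc-3) × (Loc-2→Loc-4) = (30362.4, 831496.9, 1009377).
So ∂z/∂x = −n_x/n_z = −0.03008 and ∂z/∂y = −n_y/n_z = −0.82377.
|∇z| = √(a²+b²) = 0.82432, so dip δ = arctan(0.82432) = 39.50°.
True thickness = vertical thickness × cos δ = 82 × cos 39.50° = 63.3 ft.

63.3 ft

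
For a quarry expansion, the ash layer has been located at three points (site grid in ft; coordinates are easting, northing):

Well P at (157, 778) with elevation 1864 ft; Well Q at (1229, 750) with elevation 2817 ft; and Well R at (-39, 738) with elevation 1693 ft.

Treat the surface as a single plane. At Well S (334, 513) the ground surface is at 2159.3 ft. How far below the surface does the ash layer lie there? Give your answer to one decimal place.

Let the plane be z = a·easting + b·northing + c.
Well Q−Well P: 1072a − 28b = 953;  Well R−Well P: −196a − 40b = −171.
Solving gives a = 0.887115, b = −0.071866.
Then c = 1864 − a·157 − b·778 = 1780.63.
At (334, 513): z_contact = 296.30 − 36.87 + 1780.63 = 2040.06 ft.
Depth below ground = 2159.3 − 2040.06 = 119.2 ft.

119.2 ft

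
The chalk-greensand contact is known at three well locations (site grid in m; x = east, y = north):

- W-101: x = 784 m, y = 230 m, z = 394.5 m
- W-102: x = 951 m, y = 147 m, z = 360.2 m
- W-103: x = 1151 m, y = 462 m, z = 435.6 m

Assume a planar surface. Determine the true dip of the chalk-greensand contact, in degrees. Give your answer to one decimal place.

16.1°

Two edge vectors: W-101→W-102 = (167, -83, -34.3), W-101→W-103 = (367, 232, 41.1).
Normal n = (W-101→W-102) × (W-101→W-103) = (4546.3, -19451.8, 69205).
So ∂z/∂x = −n_x/n_z = −0.06569 and ∂z/∂y = −n_y/n_z = 0.28108.
Gradient magnitude |∇z| = √(a² + b²) = √(0.00432 + 0.07900) = 0.28865.
True dip = arctan(0.28865) = 16.1°, dipping toward SSE (azimuth ≈ 167°).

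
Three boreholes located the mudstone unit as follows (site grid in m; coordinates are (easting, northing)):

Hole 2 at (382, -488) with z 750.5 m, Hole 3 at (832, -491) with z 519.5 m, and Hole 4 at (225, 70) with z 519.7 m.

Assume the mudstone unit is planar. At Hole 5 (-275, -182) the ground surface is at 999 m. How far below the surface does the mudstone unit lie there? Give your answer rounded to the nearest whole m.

80 m

Let the plane be z = a·E + b·N + c.
Hole 3−Hole 2: 450a − 3b = −231;  Hole 4−Hole 2: −157a + 558b = −230.8.
Solving gives a = −0.51706, b = −0.55910.
Then c = 750.5 − a·382 − b·-488 = 675.18.
At (-275, -182): z_contact = 142.2 + 101.8 + 675.18 = 919.1 m.
Depth below ground = 999 − 919.1 = 80 m.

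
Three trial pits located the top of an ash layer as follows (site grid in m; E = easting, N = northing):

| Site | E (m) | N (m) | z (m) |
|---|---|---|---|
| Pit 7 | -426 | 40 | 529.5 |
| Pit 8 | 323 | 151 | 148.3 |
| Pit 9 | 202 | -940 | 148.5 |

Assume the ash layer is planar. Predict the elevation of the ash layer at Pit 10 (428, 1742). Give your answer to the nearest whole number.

Let the plane be z = a·E + b·N + c.
Pit 8−Pit 7: 749a + 111b = −381.2;  Pit 9−Pit 7: 628a − 980b = −381.
Solving gives a = −0.51742, b = 0.05720.
Then c = 529.5 − a·-426 − b·40 = 306.79.
At (428, 1742): z = −221.5 + 99.6 + 306.79 = 185.0 m.

185 m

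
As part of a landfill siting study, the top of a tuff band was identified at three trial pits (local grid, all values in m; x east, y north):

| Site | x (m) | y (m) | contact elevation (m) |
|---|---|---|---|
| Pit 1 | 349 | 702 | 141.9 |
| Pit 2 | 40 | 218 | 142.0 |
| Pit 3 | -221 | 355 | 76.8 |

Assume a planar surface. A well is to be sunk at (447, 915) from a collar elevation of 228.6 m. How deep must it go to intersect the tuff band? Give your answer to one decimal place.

93.8 m

Two edge vectors: Pit 1→Pit 2 = (-309, -484, 0.1), Pit 1→Pit 3 = (-570, -347, -65.1).
Normal n = (Pit 1→Pit 2) × (Pit 1→Pit 3) = (31543.1, -20172.9, -168657).
So ∂z/∂x = −n_x/n_z = 0.18703 and ∂z/∂y = −n_y/n_z = −0.11961.
Intercept c from Pit 1: 141.9 − 65.27 + 83.97 = 160.59.
At (447, 915): z_contact = 83.60 − 109.44 + 160.59 = 134.75 m.
Depth below ground = 228.6 − 134.75 = 93.8 m.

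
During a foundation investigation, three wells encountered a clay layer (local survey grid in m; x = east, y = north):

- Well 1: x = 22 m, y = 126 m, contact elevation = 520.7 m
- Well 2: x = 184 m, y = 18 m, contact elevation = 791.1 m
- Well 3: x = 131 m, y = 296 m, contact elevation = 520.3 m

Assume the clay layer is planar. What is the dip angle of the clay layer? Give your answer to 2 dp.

54.25°

Let the plane be z = a·x + b·y + c.
Well 2−Well 1: 162a − 108b = 270.4;  Well 3−Well 1: 109a + 170b = −0.4.
Solving gives a = 1.16821, b = −0.75138.
Gradient magnitude |∇z| = √(a² + b²) = √(1.36472 + 0.56458) = 1.38899.
True dip = arctan(1.38899) = 54.25°, dipping toward WNW (azimuth ≈ 303°).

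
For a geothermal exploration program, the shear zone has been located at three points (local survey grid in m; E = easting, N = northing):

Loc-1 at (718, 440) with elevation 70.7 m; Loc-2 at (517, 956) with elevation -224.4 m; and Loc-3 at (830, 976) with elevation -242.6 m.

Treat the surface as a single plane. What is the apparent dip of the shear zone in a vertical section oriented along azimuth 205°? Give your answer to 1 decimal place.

28.1°

Let the plane be z = a·E + b·N + c.
Loc-2−Loc-1: −201a + 516b = −295.1;  Loc-3−Loc-1: 112a + 536b = −313.3.
Solving gives a = −0.02108, b = −0.58011.
Unit vector along 205° is (sin 205°, cos 205°) = (-0.4226, -0.9063).
Slope in that direction = a·(-0.4226) + b·(-0.9063) = 0.53467.
Apparent dip = arctan|0.53467| = 28.1° (true dip is 30.1°, so apparent ≤ true as expected).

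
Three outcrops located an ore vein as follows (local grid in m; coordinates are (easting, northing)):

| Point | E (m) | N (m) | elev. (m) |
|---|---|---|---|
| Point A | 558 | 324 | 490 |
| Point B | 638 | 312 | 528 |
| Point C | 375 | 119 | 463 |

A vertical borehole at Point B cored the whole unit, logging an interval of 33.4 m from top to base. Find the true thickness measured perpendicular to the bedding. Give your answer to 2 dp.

29.79 m

Let the plane be z = a·E + b·N + c.
Point B−Point A: 80a − 12b = 38;  Point C−Point A: −183a − 205b = −27.
Solving gives a = 0.43633, b = −0.25780.
|∇z| = √(a²+b²) = 0.50680, so dip δ = arctan(0.50680) = 26.88°.
True thickness = vertical thickness × cos δ = 33.4 × cos 26.88° = 29.79 m.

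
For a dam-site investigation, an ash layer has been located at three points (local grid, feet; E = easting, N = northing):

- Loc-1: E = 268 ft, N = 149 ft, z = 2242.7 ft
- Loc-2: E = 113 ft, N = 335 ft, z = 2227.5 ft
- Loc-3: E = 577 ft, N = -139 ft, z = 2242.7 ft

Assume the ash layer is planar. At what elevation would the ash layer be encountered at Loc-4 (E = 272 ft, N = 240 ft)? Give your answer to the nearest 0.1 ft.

2208.0 ft

Let the plane be z = a·E + b·N + c.
Loc-2−Loc-1: −155a + 186b = −15.2;  Loc-3−Loc-1: 309a − 288b = 0.
Solving gives a = −0.34109, b = −0.36597.
Then c = 2242.7 − a·268 − b·149 = 2388.64.
At (272, 240): z = −92.8 − 87.8 + 2388.64 = 2208.0 ft.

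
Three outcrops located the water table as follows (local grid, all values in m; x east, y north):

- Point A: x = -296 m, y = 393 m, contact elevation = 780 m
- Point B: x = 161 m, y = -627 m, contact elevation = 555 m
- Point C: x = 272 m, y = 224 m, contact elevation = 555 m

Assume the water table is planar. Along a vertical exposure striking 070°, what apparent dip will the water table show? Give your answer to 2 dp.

Let the plane be z = a·x + b·y + c.
Point B−Point A: 457a − 1020b = −225;  Point C−Point A: 568a − 169b = −225.
Solving gives a = −0.38133, b = 0.04974.
Unit vector along 070° is (sin 70°, cos 70°) = (0.9397, 0.3420).
Slope in that direction = a·(0.9397) + b·(0.3420) = −0.34132.
Apparent dip = arctan|0.34132| = 18.85° (true dip is 21.0°, so apparent ≤ true as expected).

18.85°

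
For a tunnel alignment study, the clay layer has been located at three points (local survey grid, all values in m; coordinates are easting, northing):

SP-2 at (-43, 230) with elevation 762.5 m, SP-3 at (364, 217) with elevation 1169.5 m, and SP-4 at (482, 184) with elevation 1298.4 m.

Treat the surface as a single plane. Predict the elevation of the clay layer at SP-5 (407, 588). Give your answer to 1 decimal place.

Two edge vectors: SP-2→SP-3 = (407, -13, 407), SP-2→SP-4 = (525, -46, 535.9).
Normal n = (SP-2→SP-3) × (SP-2→SP-4) = (11755.3, -4436.3, -11897).
So ∂z/∂easting = −n_x/n_z = 0.98809 and ∂z/∂northing = −n_y/n_z = −0.37289.
Intercept c from SP-2: 762.5 + 42.49 + 85.77 = 890.75.
At (407, 588): z = 402.2 − 219.3 + 890.75 = 1073.6 m.

1073.6 m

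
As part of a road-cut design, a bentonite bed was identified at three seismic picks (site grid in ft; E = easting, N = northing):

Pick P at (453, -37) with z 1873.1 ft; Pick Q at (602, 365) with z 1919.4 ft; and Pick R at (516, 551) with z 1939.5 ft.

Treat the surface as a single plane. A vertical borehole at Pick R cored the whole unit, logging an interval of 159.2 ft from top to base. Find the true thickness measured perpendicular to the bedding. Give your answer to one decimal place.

158.2 ft

Two edge vectors: Pick P→Pick Q = (149, 402, 46.3), Pick P→Pick R = (63, 588, 66.4).
Normal n = (Pick P→Pick Q) × (Pick P→Pick R) = (-531.6, -6976.7, 62286).
So ∂z/∂E = −n_x/n_z = 0.00853 and ∂z/∂N = −n_y/n_z = 0.11201.
|∇z| = √(a²+b²) = 0.11234, so dip δ = arctan(0.11234) = 6.41°.
True thickness = vertical thickness × cos δ = 159.2 × cos 6.41° = 158.2 ft.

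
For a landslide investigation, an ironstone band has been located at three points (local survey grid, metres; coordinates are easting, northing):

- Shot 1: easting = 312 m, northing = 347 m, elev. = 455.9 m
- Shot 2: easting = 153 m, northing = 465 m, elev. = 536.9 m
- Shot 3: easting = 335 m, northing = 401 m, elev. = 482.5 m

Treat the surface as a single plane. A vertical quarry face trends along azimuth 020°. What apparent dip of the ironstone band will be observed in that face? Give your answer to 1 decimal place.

25.1°

Two edge vectors: Shot 1→Shot 2 = (-159, 118, 81), Shot 1→Shot 3 = (23, 54, 26.6).
Normal n = (Shot 1→Shot 2) × (Shot 1→Shot 3) = (-1235.2, 6092.4, -11300).
So ∂z/∂easting = −n_x/n_z = −0.10931 and ∂z/∂northing = −n_y/n_z = 0.53915.
Unit vector along 020° is (sin 20°, cos 20°) = (0.3420, 0.9397).
Slope in that direction = a·(0.3420) + b·(0.9397) = 0.46925.
Apparent dip = arctan|0.46925| = 25.1° (true dip is 28.8°, so apparent ≤ true as expected).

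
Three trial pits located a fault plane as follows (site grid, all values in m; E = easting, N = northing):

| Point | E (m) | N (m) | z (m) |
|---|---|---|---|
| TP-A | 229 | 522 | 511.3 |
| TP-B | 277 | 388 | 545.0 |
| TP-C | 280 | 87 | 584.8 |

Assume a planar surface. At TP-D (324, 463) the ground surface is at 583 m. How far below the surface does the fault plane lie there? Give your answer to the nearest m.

Let the plane be z = a·E + b·N + c.
TP-B−TP-A: 48a − 134b = 33.7;  TP-C−TP-A: 51a − 435b = 73.5.
Solving gives a = 0.34248, b = −0.12881.
Then c = 511.3 − a·229 − b·522 = 500.11.
At (324, 463): z_contact = 111.0 − 59.6 + 500.11 = 551.4 m.
Depth below ground = 583 − 551.4 = 32 m.

32 m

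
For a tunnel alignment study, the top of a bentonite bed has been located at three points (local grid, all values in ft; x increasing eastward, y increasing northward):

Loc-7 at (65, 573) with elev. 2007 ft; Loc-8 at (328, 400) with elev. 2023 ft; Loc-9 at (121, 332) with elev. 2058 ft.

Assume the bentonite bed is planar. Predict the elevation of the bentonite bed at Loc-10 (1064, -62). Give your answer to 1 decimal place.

2062.6 ft

Let the plane be z = a·x + b·y + c.
Loc-8−Loc-7: 263a − 173b = 16;  Loc-9−Loc-7: 56a − 241b = 51.
Solving gives a = −0.092504, b = −0.233113.
Then c = 2007 − a·65 − b·573 = 2146.59.
At (1064, -62): z = −98.4 + 14.5 + 2146.59 = 2062.6 ft.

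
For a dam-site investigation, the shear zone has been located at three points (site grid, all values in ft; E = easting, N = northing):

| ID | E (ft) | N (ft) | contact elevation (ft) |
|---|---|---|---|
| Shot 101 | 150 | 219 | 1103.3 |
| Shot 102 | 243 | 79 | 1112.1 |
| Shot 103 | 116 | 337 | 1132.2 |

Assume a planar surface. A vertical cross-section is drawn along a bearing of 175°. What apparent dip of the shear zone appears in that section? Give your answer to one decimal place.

22.2°

Two edge vectors: Shot 101→Shot 102 = (93, -140, 8.8), Shot 101→Shot 103 = (-34, 118, 28.9).
Normal n = (Shot 101→Shot 102) × (Shot 101→Shot 103) = (-5084.4, -2986.9, 6214).
So ∂z/∂E = −n_x/n_z = 0.81822 and ∂z/∂N = −n_y/n_z = 0.48067.
Unit vector along 175° is (sin 175°, cos 175°) = (0.0872, -0.9962).
Slope in that direction = a·(0.0872) + b·(-0.9962) = −0.40753.
Apparent dip = arctan|0.40753| = 22.2° (true dip is 43.5°, so apparent ≤ true as expected).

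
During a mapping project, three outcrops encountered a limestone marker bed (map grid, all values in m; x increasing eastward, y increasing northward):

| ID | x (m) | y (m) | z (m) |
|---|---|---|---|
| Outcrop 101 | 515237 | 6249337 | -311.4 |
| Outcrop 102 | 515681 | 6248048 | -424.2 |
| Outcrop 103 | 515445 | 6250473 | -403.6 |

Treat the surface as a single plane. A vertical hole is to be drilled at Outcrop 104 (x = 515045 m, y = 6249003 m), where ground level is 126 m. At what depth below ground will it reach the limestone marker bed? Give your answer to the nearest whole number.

368 m

Two edge vectors: Outcrop 101→Outcrop 102 = (444, -1289, -112.8), Outcrop 101→Outcrop 103 = (208, 1136, -92.2).
Normal n = (Outcrop 101→Outcrop 102) × (Outcrop 101→Outcrop 103) = (246986.6, 17474.4, 772496).
So ∂z/∂x = −n_x/n_z = −0.31972541 and ∂z/∂y = −n_y/n_z = −0.02262070.
Intercept c from Outcrop 101: -311.4 + 164734.36 + 141364.38 = 305787.34.
At (515045, 6249003): z_contact = −164673.0 − 141356.8 + 305787.34 = -242.5 m.
Depth below ground = 126 − (-242.5) = 368 m.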